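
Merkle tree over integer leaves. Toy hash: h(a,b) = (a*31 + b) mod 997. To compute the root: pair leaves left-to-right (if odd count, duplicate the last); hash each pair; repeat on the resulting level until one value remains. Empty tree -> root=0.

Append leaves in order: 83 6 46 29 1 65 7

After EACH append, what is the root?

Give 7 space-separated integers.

After append 83 (leaves=[83]):
  L0: [83]
  root=83
After append 6 (leaves=[83, 6]):
  L0: [83, 6]
  L1: h(83,6)=(83*31+6)%997=585 -> [585]
  root=585
After append 46 (leaves=[83, 6, 46]):
  L0: [83, 6, 46]
  L1: h(83,6)=(83*31+6)%997=585 h(46,46)=(46*31+46)%997=475 -> [585, 475]
  L2: h(585,475)=(585*31+475)%997=664 -> [664]
  root=664
After append 29 (leaves=[83, 6, 46, 29]):
  L0: [83, 6, 46, 29]
  L1: h(83,6)=(83*31+6)%997=585 h(46,29)=(46*31+29)%997=458 -> [585, 458]
  L2: h(585,458)=(585*31+458)%997=647 -> [647]
  root=647
After append 1 (leaves=[83, 6, 46, 29, 1]):
  L0: [83, 6, 46, 29, 1]
  L1: h(83,6)=(83*31+6)%997=585 h(46,29)=(46*31+29)%997=458 h(1,1)=(1*31+1)%997=32 -> [585, 458, 32]
  L2: h(585,458)=(585*31+458)%997=647 h(32,32)=(32*31+32)%997=27 -> [647, 27]
  L3: h(647,27)=(647*31+27)%997=144 -> [144]
  root=144
After append 65 (leaves=[83, 6, 46, 29, 1, 65]):
  L0: [83, 6, 46, 29, 1, 65]
  L1: h(83,6)=(83*31+6)%997=585 h(46,29)=(46*31+29)%997=458 h(1,65)=(1*31+65)%997=96 -> [585, 458, 96]
  L2: h(585,458)=(585*31+458)%997=647 h(96,96)=(96*31+96)%997=81 -> [647, 81]
  L3: h(647,81)=(647*31+81)%997=198 -> [198]
  root=198
After append 7 (leaves=[83, 6, 46, 29, 1, 65, 7]):
  L0: [83, 6, 46, 29, 1, 65, 7]
  L1: h(83,6)=(83*31+6)%997=585 h(46,29)=(46*31+29)%997=458 h(1,65)=(1*31+65)%997=96 h(7,7)=(7*31+7)%997=224 -> [585, 458, 96, 224]
  L2: h(585,458)=(585*31+458)%997=647 h(96,224)=(96*31+224)%997=209 -> [647, 209]
  L3: h(647,209)=(647*31+209)%997=326 -> [326]
  root=326

Answer: 83 585 664 647 144 198 326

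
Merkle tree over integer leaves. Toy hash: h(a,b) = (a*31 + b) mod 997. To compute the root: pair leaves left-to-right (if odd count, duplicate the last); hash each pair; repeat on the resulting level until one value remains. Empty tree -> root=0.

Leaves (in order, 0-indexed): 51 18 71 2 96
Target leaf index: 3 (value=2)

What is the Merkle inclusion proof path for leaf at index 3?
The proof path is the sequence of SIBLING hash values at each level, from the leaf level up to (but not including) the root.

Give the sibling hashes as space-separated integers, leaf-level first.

Answer: 71 602 598

Derivation:
L0 (leaves): [51, 18, 71, 2, 96], target index=3
L1: h(51,18)=(51*31+18)%997=602 [pair 0] h(71,2)=(71*31+2)%997=209 [pair 1] h(96,96)=(96*31+96)%997=81 [pair 2] -> [602, 209, 81]
  Sibling for proof at L0: 71
L2: h(602,209)=(602*31+209)%997=925 [pair 0] h(81,81)=(81*31+81)%997=598 [pair 1] -> [925, 598]
  Sibling for proof at L1: 602
L3: h(925,598)=(925*31+598)%997=360 [pair 0] -> [360]
  Sibling for proof at L2: 598
Root: 360
Proof path (sibling hashes from leaf to root): [71, 602, 598]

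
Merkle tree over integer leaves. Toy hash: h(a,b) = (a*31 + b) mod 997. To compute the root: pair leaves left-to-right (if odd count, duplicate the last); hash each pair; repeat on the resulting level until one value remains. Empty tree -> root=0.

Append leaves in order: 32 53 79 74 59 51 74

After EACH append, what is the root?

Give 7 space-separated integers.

Answer: 32 48 28 23 312 56 544

Derivation:
After append 32 (leaves=[32]):
  L0: [32]
  root=32
After append 53 (leaves=[32, 53]):
  L0: [32, 53]
  L1: h(32,53)=(32*31+53)%997=48 -> [48]
  root=48
After append 79 (leaves=[32, 53, 79]):
  L0: [32, 53, 79]
  L1: h(32,53)=(32*31+53)%997=48 h(79,79)=(79*31+79)%997=534 -> [48, 534]
  L2: h(48,534)=(48*31+534)%997=28 -> [28]
  root=28
After append 74 (leaves=[32, 53, 79, 74]):
  L0: [32, 53, 79, 74]
  L1: h(32,53)=(32*31+53)%997=48 h(79,74)=(79*31+74)%997=529 -> [48, 529]
  L2: h(48,529)=(48*31+529)%997=23 -> [23]
  root=23
After append 59 (leaves=[32, 53, 79, 74, 59]):
  L0: [32, 53, 79, 74, 59]
  L1: h(32,53)=(32*31+53)%997=48 h(79,74)=(79*31+74)%997=529 h(59,59)=(59*31+59)%997=891 -> [48, 529, 891]
  L2: h(48,529)=(48*31+529)%997=23 h(891,891)=(891*31+891)%997=596 -> [23, 596]
  L3: h(23,596)=(23*31+596)%997=312 -> [312]
  root=312
After append 51 (leaves=[32, 53, 79, 74, 59, 51]):
  L0: [32, 53, 79, 74, 59, 51]
  L1: h(32,53)=(32*31+53)%997=48 h(79,74)=(79*31+74)%997=529 h(59,51)=(59*31+51)%997=883 -> [48, 529, 883]
  L2: h(48,529)=(48*31+529)%997=23 h(883,883)=(883*31+883)%997=340 -> [23, 340]
  L3: h(23,340)=(23*31+340)%997=56 -> [56]
  root=56
After append 74 (leaves=[32, 53, 79, 74, 59, 51, 74]):
  L0: [32, 53, 79, 74, 59, 51, 74]
  L1: h(32,53)=(32*31+53)%997=48 h(79,74)=(79*31+74)%997=529 h(59,51)=(59*31+51)%997=883 h(74,74)=(74*31+74)%997=374 -> [48, 529, 883, 374]
  L2: h(48,529)=(48*31+529)%997=23 h(883,374)=(883*31+374)%997=828 -> [23, 828]
  L3: h(23,828)=(23*31+828)%997=544 -> [544]
  root=544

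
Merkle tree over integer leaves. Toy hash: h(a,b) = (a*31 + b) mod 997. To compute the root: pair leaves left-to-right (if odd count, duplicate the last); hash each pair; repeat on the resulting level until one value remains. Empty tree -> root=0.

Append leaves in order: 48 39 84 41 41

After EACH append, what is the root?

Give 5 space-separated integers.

Answer: 48 530 175 132 214

Derivation:
After append 48 (leaves=[48]):
  L0: [48]
  root=48
After append 39 (leaves=[48, 39]):
  L0: [48, 39]
  L1: h(48,39)=(48*31+39)%997=530 -> [530]
  root=530
After append 84 (leaves=[48, 39, 84]):
  L0: [48, 39, 84]
  L1: h(48,39)=(48*31+39)%997=530 h(84,84)=(84*31+84)%997=694 -> [530, 694]
  L2: h(530,694)=(530*31+694)%997=175 -> [175]
  root=175
After append 41 (leaves=[48, 39, 84, 41]):
  L0: [48, 39, 84, 41]
  L1: h(48,39)=(48*31+39)%997=530 h(84,41)=(84*31+41)%997=651 -> [530, 651]
  L2: h(530,651)=(530*31+651)%997=132 -> [132]
  root=132
After append 41 (leaves=[48, 39, 84, 41, 41]):
  L0: [48, 39, 84, 41, 41]
  L1: h(48,39)=(48*31+39)%997=530 h(84,41)=(84*31+41)%997=651 h(41,41)=(41*31+41)%997=315 -> [530, 651, 315]
  L2: h(530,651)=(530*31+651)%997=132 h(315,315)=(315*31+315)%997=110 -> [132, 110]
  L3: h(132,110)=(132*31+110)%997=214 -> [214]
  root=214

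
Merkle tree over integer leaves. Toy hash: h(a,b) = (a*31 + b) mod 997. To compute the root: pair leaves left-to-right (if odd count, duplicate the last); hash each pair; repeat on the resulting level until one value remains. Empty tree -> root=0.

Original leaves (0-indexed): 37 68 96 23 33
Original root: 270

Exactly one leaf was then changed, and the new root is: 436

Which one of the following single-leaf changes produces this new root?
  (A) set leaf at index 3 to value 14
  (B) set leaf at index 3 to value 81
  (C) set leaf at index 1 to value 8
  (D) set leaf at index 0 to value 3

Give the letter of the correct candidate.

Original leaves: [37, 68, 96, 23, 33]
Target new root: 436
Try each candidate change and compute the resulting root:
Candidate A: set leaf[3] = 14 -> leaves = [37, 68, 96, 14, 33]
  L0: [37, 68, 96, 14, 33]
  L1: h(37,68)=(37*31+68)%997=218 h(96,14)=(96*31+14)%997=996 h(33,33)=(33*31+33)%997=59 -> [218, 996, 59]
  L2: h(218,996)=(218*31+996)%997=775 h(59,59)=(59*31+59)%997=891 -> [775, 891]
  L3: h(775,891)=(775*31+891)%997=988 -> [988]
  root = 988 != target 436
Candidate B: set leaf[3] = 81 -> leaves = [37, 68, 96, 81, 33]
  L0: [37, 68, 96, 81, 33]
  L1: h(37,68)=(37*31+68)%997=218 h(96,81)=(96*31+81)%997=66 h(33,33)=(33*31+33)%997=59 -> [218, 66, 59]
  L2: h(218,66)=(218*31+66)%997=842 h(59,59)=(59*31+59)%997=891 -> [842, 891]
  L3: h(842,891)=(842*31+891)%997=74 -> [74]
  root = 74 != target 436
Candidate C: set leaf[1] = 8 -> leaves = [37, 8, 96, 23, 33]
  L0: [37, 8, 96, 23, 33]
  L1: h(37,8)=(37*31+8)%997=158 h(96,23)=(96*31+23)%997=8 h(33,33)=(33*31+33)%997=59 -> [158, 8, 59]
  L2: h(158,8)=(158*31+8)%997=918 h(59,59)=(59*31+59)%997=891 -> [918, 891]
  L3: h(918,891)=(918*31+891)%997=436 -> [436]
  root = 436 == target 436  ** MATCH **
Candidate D: set leaf[0] = 3 -> leaves = [3, 68, 96, 23, 33]
  L0: [3, 68, 96, 23, 33]
  L1: h(3,68)=(3*31+68)%997=161 h(96,23)=(96*31+23)%997=8 h(33,33)=(33*31+33)%997=59 -> [161, 8, 59]
  L2: h(161,8)=(161*31+8)%997=14 h(59,59)=(59*31+59)%997=891 -> [14, 891]
  L3: h(14,891)=(14*31+891)%997=328 -> [328]
  root = 328 != target 436
Candidate C produces the target root.

Answer: C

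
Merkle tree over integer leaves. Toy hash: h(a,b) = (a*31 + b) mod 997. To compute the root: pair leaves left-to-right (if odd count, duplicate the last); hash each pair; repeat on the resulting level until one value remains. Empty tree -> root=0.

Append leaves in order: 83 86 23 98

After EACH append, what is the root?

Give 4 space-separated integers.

Answer: 83 665 414 489

Derivation:
After append 83 (leaves=[83]):
  L0: [83]
  root=83
After append 86 (leaves=[83, 86]):
  L0: [83, 86]
  L1: h(83,86)=(83*31+86)%997=665 -> [665]
  root=665
After append 23 (leaves=[83, 86, 23]):
  L0: [83, 86, 23]
  L1: h(83,86)=(83*31+86)%997=665 h(23,23)=(23*31+23)%997=736 -> [665, 736]
  L2: h(665,736)=(665*31+736)%997=414 -> [414]
  root=414
After append 98 (leaves=[83, 86, 23, 98]):
  L0: [83, 86, 23, 98]
  L1: h(83,86)=(83*31+86)%997=665 h(23,98)=(23*31+98)%997=811 -> [665, 811]
  L2: h(665,811)=(665*31+811)%997=489 -> [489]
  root=489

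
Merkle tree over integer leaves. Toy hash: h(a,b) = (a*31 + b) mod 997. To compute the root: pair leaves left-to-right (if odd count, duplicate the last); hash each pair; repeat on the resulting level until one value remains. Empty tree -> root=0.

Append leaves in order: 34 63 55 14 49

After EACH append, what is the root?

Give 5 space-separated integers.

Answer: 34 120 495 454 442

Derivation:
After append 34 (leaves=[34]):
  L0: [34]
  root=34
After append 63 (leaves=[34, 63]):
  L0: [34, 63]
  L1: h(34,63)=(34*31+63)%997=120 -> [120]
  root=120
After append 55 (leaves=[34, 63, 55]):
  L0: [34, 63, 55]
  L1: h(34,63)=(34*31+63)%997=120 h(55,55)=(55*31+55)%997=763 -> [120, 763]
  L2: h(120,763)=(120*31+763)%997=495 -> [495]
  root=495
After append 14 (leaves=[34, 63, 55, 14]):
  L0: [34, 63, 55, 14]
  L1: h(34,63)=(34*31+63)%997=120 h(55,14)=(55*31+14)%997=722 -> [120, 722]
  L2: h(120,722)=(120*31+722)%997=454 -> [454]
  root=454
After append 49 (leaves=[34, 63, 55, 14, 49]):
  L0: [34, 63, 55, 14, 49]
  L1: h(34,63)=(34*31+63)%997=120 h(55,14)=(55*31+14)%997=722 h(49,49)=(49*31+49)%997=571 -> [120, 722, 571]
  L2: h(120,722)=(120*31+722)%997=454 h(571,571)=(571*31+571)%997=326 -> [454, 326]
  L3: h(454,326)=(454*31+326)%997=442 -> [442]
  root=442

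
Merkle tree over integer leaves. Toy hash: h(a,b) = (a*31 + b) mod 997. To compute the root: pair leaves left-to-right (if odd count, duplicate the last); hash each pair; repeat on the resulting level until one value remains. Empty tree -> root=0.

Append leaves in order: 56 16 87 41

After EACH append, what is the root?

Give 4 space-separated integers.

Answer: 56 755 267 221

Derivation:
After append 56 (leaves=[56]):
  L0: [56]
  root=56
After append 16 (leaves=[56, 16]):
  L0: [56, 16]
  L1: h(56,16)=(56*31+16)%997=755 -> [755]
  root=755
After append 87 (leaves=[56, 16, 87]):
  L0: [56, 16, 87]
  L1: h(56,16)=(56*31+16)%997=755 h(87,87)=(87*31+87)%997=790 -> [755, 790]
  L2: h(755,790)=(755*31+790)%997=267 -> [267]
  root=267
After append 41 (leaves=[56, 16, 87, 41]):
  L0: [56, 16, 87, 41]
  L1: h(56,16)=(56*31+16)%997=755 h(87,41)=(87*31+41)%997=744 -> [755, 744]
  L2: h(755,744)=(755*31+744)%997=221 -> [221]
  root=221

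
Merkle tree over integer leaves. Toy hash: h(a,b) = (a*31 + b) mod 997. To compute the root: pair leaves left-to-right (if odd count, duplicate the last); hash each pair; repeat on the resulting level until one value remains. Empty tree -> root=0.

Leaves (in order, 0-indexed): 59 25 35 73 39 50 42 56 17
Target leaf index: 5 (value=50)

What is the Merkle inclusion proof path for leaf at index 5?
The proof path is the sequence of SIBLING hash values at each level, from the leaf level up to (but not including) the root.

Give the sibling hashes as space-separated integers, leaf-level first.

L0 (leaves): [59, 25, 35, 73, 39, 50, 42, 56, 17], target index=5
L1: h(59,25)=(59*31+25)%997=857 [pair 0] h(35,73)=(35*31+73)%997=161 [pair 1] h(39,50)=(39*31+50)%997=262 [pair 2] h(42,56)=(42*31+56)%997=361 [pair 3] h(17,17)=(17*31+17)%997=544 [pair 4] -> [857, 161, 262, 361, 544]
  Sibling for proof at L0: 39
L2: h(857,161)=(857*31+161)%997=806 [pair 0] h(262,361)=(262*31+361)%997=507 [pair 1] h(544,544)=(544*31+544)%997=459 [pair 2] -> [806, 507, 459]
  Sibling for proof at L1: 361
L3: h(806,507)=(806*31+507)%997=568 [pair 0] h(459,459)=(459*31+459)%997=730 [pair 1] -> [568, 730]
  Sibling for proof at L2: 806
L4: h(568,730)=(568*31+730)%997=392 [pair 0] -> [392]
  Sibling for proof at L3: 730
Root: 392
Proof path (sibling hashes from leaf to root): [39, 361, 806, 730]

Answer: 39 361 806 730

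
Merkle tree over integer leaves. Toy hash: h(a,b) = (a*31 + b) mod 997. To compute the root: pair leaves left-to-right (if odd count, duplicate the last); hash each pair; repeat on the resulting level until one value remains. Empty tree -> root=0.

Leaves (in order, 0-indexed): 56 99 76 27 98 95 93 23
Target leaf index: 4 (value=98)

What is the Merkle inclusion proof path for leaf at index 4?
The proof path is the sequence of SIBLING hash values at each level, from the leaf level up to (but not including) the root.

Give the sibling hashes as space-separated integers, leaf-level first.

L0 (leaves): [56, 99, 76, 27, 98, 95, 93, 23], target index=4
L1: h(56,99)=(56*31+99)%997=838 [pair 0] h(76,27)=(76*31+27)%997=389 [pair 1] h(98,95)=(98*31+95)%997=142 [pair 2] h(93,23)=(93*31+23)%997=912 [pair 3] -> [838, 389, 142, 912]
  Sibling for proof at L0: 95
L2: h(838,389)=(838*31+389)%997=445 [pair 0] h(142,912)=(142*31+912)%997=329 [pair 1] -> [445, 329]
  Sibling for proof at L1: 912
L3: h(445,329)=(445*31+329)%997=166 [pair 0] -> [166]
  Sibling for proof at L2: 445
Root: 166
Proof path (sibling hashes from leaf to root): [95, 912, 445]

Answer: 95 912 445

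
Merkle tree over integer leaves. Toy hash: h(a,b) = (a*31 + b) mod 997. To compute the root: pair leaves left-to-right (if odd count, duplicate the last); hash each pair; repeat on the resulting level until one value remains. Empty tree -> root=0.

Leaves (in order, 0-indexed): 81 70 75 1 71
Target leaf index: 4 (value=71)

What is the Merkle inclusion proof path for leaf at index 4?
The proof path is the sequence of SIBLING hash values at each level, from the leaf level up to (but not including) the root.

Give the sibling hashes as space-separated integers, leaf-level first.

Answer: 71 278 583

Derivation:
L0 (leaves): [81, 70, 75, 1, 71], target index=4
L1: h(81,70)=(81*31+70)%997=587 [pair 0] h(75,1)=(75*31+1)%997=332 [pair 1] h(71,71)=(71*31+71)%997=278 [pair 2] -> [587, 332, 278]
  Sibling for proof at L0: 71
L2: h(587,332)=(587*31+332)%997=583 [pair 0] h(278,278)=(278*31+278)%997=920 [pair 1] -> [583, 920]
  Sibling for proof at L1: 278
L3: h(583,920)=(583*31+920)%997=50 [pair 0] -> [50]
  Sibling for proof at L2: 583
Root: 50
Proof path (sibling hashes from leaf to root): [71, 278, 583]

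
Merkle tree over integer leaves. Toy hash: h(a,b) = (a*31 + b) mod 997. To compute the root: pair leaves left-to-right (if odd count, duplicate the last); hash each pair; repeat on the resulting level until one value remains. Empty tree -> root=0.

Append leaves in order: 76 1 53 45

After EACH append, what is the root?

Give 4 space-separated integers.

Answer: 76 363 985 977

Derivation:
After append 76 (leaves=[76]):
  L0: [76]
  root=76
After append 1 (leaves=[76, 1]):
  L0: [76, 1]
  L1: h(76,1)=(76*31+1)%997=363 -> [363]
  root=363
After append 53 (leaves=[76, 1, 53]):
  L0: [76, 1, 53]
  L1: h(76,1)=(76*31+1)%997=363 h(53,53)=(53*31+53)%997=699 -> [363, 699]
  L2: h(363,699)=(363*31+699)%997=985 -> [985]
  root=985
After append 45 (leaves=[76, 1, 53, 45]):
  L0: [76, 1, 53, 45]
  L1: h(76,1)=(76*31+1)%997=363 h(53,45)=(53*31+45)%997=691 -> [363, 691]
  L2: h(363,691)=(363*31+691)%997=977 -> [977]
  root=977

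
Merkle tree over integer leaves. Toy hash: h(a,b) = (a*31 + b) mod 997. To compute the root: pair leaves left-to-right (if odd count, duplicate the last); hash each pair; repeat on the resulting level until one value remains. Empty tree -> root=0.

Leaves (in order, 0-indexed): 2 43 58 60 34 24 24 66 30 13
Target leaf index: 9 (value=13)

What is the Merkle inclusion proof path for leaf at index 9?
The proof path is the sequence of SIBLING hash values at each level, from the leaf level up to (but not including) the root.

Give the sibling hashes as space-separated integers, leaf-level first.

L0 (leaves): [2, 43, 58, 60, 34, 24, 24, 66, 30, 13], target index=9
L1: h(2,43)=(2*31+43)%997=105 [pair 0] h(58,60)=(58*31+60)%997=861 [pair 1] h(34,24)=(34*31+24)%997=81 [pair 2] h(24,66)=(24*31+66)%997=810 [pair 3] h(30,13)=(30*31+13)%997=943 [pair 4] -> [105, 861, 81, 810, 943]
  Sibling for proof at L0: 30
L2: h(105,861)=(105*31+861)%997=128 [pair 0] h(81,810)=(81*31+810)%997=330 [pair 1] h(943,943)=(943*31+943)%997=266 [pair 2] -> [128, 330, 266]
  Sibling for proof at L1: 943
L3: h(128,330)=(128*31+330)%997=310 [pair 0] h(266,266)=(266*31+266)%997=536 [pair 1] -> [310, 536]
  Sibling for proof at L2: 266
L4: h(310,536)=(310*31+536)%997=176 [pair 0] -> [176]
  Sibling for proof at L3: 310
Root: 176
Proof path (sibling hashes from leaf to root): [30, 943, 266, 310]

Answer: 30 943 266 310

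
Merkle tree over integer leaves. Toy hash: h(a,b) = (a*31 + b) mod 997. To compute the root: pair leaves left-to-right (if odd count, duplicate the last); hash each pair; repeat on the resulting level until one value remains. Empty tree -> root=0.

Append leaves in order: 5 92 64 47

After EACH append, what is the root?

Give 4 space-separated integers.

After append 5 (leaves=[5]):
  L0: [5]
  root=5
After append 92 (leaves=[5, 92]):
  L0: [5, 92]
  L1: h(5,92)=(5*31+92)%997=247 -> [247]
  root=247
After append 64 (leaves=[5, 92, 64]):
  L0: [5, 92, 64]
  L1: h(5,92)=(5*31+92)%997=247 h(64,64)=(64*31+64)%997=54 -> [247, 54]
  L2: h(247,54)=(247*31+54)%997=732 -> [732]
  root=732
After append 47 (leaves=[5, 92, 64, 47]):
  L0: [5, 92, 64, 47]
  L1: h(5,92)=(5*31+92)%997=247 h(64,47)=(64*31+47)%997=37 -> [247, 37]
  L2: h(247,37)=(247*31+37)%997=715 -> [715]
  root=715

Answer: 5 247 732 715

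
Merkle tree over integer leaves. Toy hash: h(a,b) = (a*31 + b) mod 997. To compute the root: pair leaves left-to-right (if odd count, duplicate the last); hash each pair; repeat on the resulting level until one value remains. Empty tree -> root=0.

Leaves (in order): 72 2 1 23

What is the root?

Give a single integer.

Answer: 515

Derivation:
L0: [72, 2, 1, 23]
L1: h(72,2)=(72*31+2)%997=240 h(1,23)=(1*31+23)%997=54 -> [240, 54]
L2: h(240,54)=(240*31+54)%997=515 -> [515]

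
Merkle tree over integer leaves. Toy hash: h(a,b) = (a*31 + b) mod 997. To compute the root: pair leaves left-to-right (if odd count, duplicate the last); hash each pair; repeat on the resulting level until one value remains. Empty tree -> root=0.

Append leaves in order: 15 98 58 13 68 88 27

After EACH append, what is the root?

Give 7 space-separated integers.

Answer: 15 563 366 321 820 463 128

Derivation:
After append 15 (leaves=[15]):
  L0: [15]
  root=15
After append 98 (leaves=[15, 98]):
  L0: [15, 98]
  L1: h(15,98)=(15*31+98)%997=563 -> [563]
  root=563
After append 58 (leaves=[15, 98, 58]):
  L0: [15, 98, 58]
  L1: h(15,98)=(15*31+98)%997=563 h(58,58)=(58*31+58)%997=859 -> [563, 859]
  L2: h(563,859)=(563*31+859)%997=366 -> [366]
  root=366
After append 13 (leaves=[15, 98, 58, 13]):
  L0: [15, 98, 58, 13]
  L1: h(15,98)=(15*31+98)%997=563 h(58,13)=(58*31+13)%997=814 -> [563, 814]
  L2: h(563,814)=(563*31+814)%997=321 -> [321]
  root=321
After append 68 (leaves=[15, 98, 58, 13, 68]):
  L0: [15, 98, 58, 13, 68]
  L1: h(15,98)=(15*31+98)%997=563 h(58,13)=(58*31+13)%997=814 h(68,68)=(68*31+68)%997=182 -> [563, 814, 182]
  L2: h(563,814)=(563*31+814)%997=321 h(182,182)=(182*31+182)%997=839 -> [321, 839]
  L3: h(321,839)=(321*31+839)%997=820 -> [820]
  root=820
After append 88 (leaves=[15, 98, 58, 13, 68, 88]):
  L0: [15, 98, 58, 13, 68, 88]
  L1: h(15,98)=(15*31+98)%997=563 h(58,13)=(58*31+13)%997=814 h(68,88)=(68*31+88)%997=202 -> [563, 814, 202]
  L2: h(563,814)=(563*31+814)%997=321 h(202,202)=(202*31+202)%997=482 -> [321, 482]
  L3: h(321,482)=(321*31+482)%997=463 -> [463]
  root=463
After append 27 (leaves=[15, 98, 58, 13, 68, 88, 27]):
  L0: [15, 98, 58, 13, 68, 88, 27]
  L1: h(15,98)=(15*31+98)%997=563 h(58,13)=(58*31+13)%997=814 h(68,88)=(68*31+88)%997=202 h(27,27)=(27*31+27)%997=864 -> [563, 814, 202, 864]
  L2: h(563,814)=(563*31+814)%997=321 h(202,864)=(202*31+864)%997=147 -> [321, 147]
  L3: h(321,147)=(321*31+147)%997=128 -> [128]
  root=128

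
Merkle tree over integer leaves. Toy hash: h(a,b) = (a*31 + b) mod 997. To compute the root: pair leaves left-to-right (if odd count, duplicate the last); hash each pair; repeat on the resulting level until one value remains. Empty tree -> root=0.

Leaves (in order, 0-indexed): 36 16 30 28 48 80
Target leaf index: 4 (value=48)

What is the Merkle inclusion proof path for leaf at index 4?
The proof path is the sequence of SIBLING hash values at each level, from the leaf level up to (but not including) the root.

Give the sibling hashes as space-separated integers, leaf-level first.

L0 (leaves): [36, 16, 30, 28, 48, 80], target index=4
L1: h(36,16)=(36*31+16)%997=135 [pair 0] h(30,28)=(30*31+28)%997=958 [pair 1] h(48,80)=(48*31+80)%997=571 [pair 2] -> [135, 958, 571]
  Sibling for proof at L0: 80
L2: h(135,958)=(135*31+958)%997=158 [pair 0] h(571,571)=(571*31+571)%997=326 [pair 1] -> [158, 326]
  Sibling for proof at L1: 571
L3: h(158,326)=(158*31+326)%997=239 [pair 0] -> [239]
  Sibling for proof at L2: 158
Root: 239
Proof path (sibling hashes from leaf to root): [80, 571, 158]

Answer: 80 571 158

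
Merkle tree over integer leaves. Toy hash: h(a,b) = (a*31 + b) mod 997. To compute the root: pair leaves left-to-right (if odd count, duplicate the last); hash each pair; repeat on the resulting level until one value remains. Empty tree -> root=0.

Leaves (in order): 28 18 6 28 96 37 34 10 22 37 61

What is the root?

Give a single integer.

L0: [28, 18, 6, 28, 96, 37, 34, 10, 22, 37, 61]
L1: h(28,18)=(28*31+18)%997=886 h(6,28)=(6*31+28)%997=214 h(96,37)=(96*31+37)%997=22 h(34,10)=(34*31+10)%997=67 h(22,37)=(22*31+37)%997=719 h(61,61)=(61*31+61)%997=955 -> [886, 214, 22, 67, 719, 955]
L2: h(886,214)=(886*31+214)%997=761 h(22,67)=(22*31+67)%997=749 h(719,955)=(719*31+955)%997=313 -> [761, 749, 313]
L3: h(761,749)=(761*31+749)%997=412 h(313,313)=(313*31+313)%997=46 -> [412, 46]
L4: h(412,46)=(412*31+46)%997=854 -> [854]

Answer: 854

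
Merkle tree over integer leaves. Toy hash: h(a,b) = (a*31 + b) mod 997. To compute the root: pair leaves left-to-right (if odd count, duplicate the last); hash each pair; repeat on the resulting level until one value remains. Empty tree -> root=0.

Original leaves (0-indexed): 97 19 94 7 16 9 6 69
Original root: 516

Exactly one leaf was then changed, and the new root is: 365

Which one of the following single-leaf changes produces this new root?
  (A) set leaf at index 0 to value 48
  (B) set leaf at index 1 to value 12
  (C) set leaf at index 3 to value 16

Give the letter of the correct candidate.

Answer: A

Derivation:
Original leaves: [97, 19, 94, 7, 16, 9, 6, 69]
Target new root: 365
Try each candidate change and compute the resulting root:
Candidate A: set leaf[0] = 48 -> leaves = [48, 19, 94, 7, 16, 9, 6, 69]
  L0: [48, 19, 94, 7, 16, 9, 6, 69]
  L1: h(48,19)=(48*31+19)%997=510 h(94,7)=(94*31+7)%997=927 h(16,9)=(16*31+9)%997=505 h(6,69)=(6*31+69)%997=255 -> [510, 927, 505, 255]
  L2: h(510,927)=(510*31+927)%997=785 h(505,255)=(505*31+255)%997=955 -> [785, 955]
  L3: h(785,955)=(785*31+955)%997=365 -> [365]
  root = 365 == target 365  ** MATCH **
Candidate B: set leaf[1] = 12 -> leaves = [97, 12, 94, 7, 16, 9, 6, 69]
  L0: [97, 12, 94, 7, 16, 9, 6, 69]
  L1: h(97,12)=(97*31+12)%997=28 h(94,7)=(94*31+7)%997=927 h(16,9)=(16*31+9)%997=505 h(6,69)=(6*31+69)%997=255 -> [28, 927, 505, 255]
  L2: h(28,927)=(28*31+927)%997=798 h(505,255)=(505*31+255)%997=955 -> [798, 955]
  L3: h(798,955)=(798*31+955)%997=768 -> [768]
  root = 768 != target 365
Candidate C: set leaf[3] = 16 -> leaves = [97, 19, 94, 16, 16, 9, 6, 69]
  L0: [97, 19, 94, 16, 16, 9, 6, 69]
  L1: h(97,19)=(97*31+19)%997=35 h(94,16)=(94*31+16)%997=936 h(16,9)=(16*31+9)%997=505 h(6,69)=(6*31+69)%997=255 -> [35, 936, 505, 255]
  L2: h(35,936)=(35*31+936)%997=27 h(505,255)=(505*31+255)%997=955 -> [27, 955]
  L3: h(27,955)=(27*31+955)%997=795 -> [795]
  root = 795 != target 365
Candidate A produces the target root.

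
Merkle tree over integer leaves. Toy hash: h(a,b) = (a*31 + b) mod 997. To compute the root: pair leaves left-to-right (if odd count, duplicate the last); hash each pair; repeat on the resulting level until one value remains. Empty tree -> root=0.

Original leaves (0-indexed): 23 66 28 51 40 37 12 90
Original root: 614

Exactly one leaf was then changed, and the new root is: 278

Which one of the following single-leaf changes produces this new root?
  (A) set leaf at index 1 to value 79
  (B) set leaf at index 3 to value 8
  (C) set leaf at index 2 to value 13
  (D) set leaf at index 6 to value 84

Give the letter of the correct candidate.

Answer: B

Derivation:
Original leaves: [23, 66, 28, 51, 40, 37, 12, 90]
Target new root: 278
Try each candidate change and compute the resulting root:
Candidate A: set leaf[1] = 79 -> leaves = [23, 79, 28, 51, 40, 37, 12, 90]
  L0: [23, 79, 28, 51, 40, 37, 12, 90]
  L1: h(23,79)=(23*31+79)%997=792 h(28,51)=(28*31+51)%997=919 h(40,37)=(40*31+37)%997=280 h(12,90)=(12*31+90)%997=462 -> [792, 919, 280, 462]
  L2: h(792,919)=(792*31+919)%997=546 h(280,462)=(280*31+462)%997=169 -> [546, 169]
  L3: h(546,169)=(546*31+169)%997=146 -> [146]
  root = 146 != target 278
Candidate B: set leaf[3] = 8 -> leaves = [23, 66, 28, 8, 40, 37, 12, 90]
  L0: [23, 66, 28, 8, 40, 37, 12, 90]
  L1: h(23,66)=(23*31+66)%997=779 h(28,8)=(28*31+8)%997=876 h(40,37)=(40*31+37)%997=280 h(12,90)=(12*31+90)%997=462 -> [779, 876, 280, 462]
  L2: h(779,876)=(779*31+876)%997=100 h(280,462)=(280*31+462)%997=169 -> [100, 169]
  L3: h(100,169)=(100*31+169)%997=278 -> [278]
  root = 278 == target 278  ** MATCH **
Candidate C: set leaf[2] = 13 -> leaves = [23, 66, 13, 51, 40, 37, 12, 90]
  L0: [23, 66, 13, 51, 40, 37, 12, 90]
  L1: h(23,66)=(23*31+66)%997=779 h(13,51)=(13*31+51)%997=454 h(40,37)=(40*31+37)%997=280 h(12,90)=(12*31+90)%997=462 -> [779, 454, 280, 462]
  L2: h(779,454)=(779*31+454)%997=675 h(280,462)=(280*31+462)%997=169 -> [675, 169]
  L3: h(675,169)=(675*31+169)%997=157 -> [157]
  root = 157 != target 278
Candidate D: set leaf[6] = 84 -> leaves = [23, 66, 28, 51, 40, 37, 84, 90]
  L0: [23, 66, 28, 51, 40, 37, 84, 90]
  L1: h(23,66)=(23*31+66)%997=779 h(28,51)=(28*31+51)%997=919 h(40,37)=(40*31+37)%997=280 h(84,90)=(84*31+90)%997=700 -> [779, 919, 280, 700]
  L2: h(779,919)=(779*31+919)%997=143 h(280,700)=(280*31+700)%997=407 -> [143, 407]
  L3: h(143,407)=(143*31+407)%997=852 -> [852]
  root = 852 != target 278
Candidate B produces the target root.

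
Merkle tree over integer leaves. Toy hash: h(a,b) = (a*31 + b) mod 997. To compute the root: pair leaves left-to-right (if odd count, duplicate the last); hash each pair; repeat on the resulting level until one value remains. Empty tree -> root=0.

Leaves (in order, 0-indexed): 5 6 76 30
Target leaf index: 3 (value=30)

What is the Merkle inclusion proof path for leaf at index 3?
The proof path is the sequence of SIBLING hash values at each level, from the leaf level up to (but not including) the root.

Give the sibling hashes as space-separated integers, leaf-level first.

L0 (leaves): [5, 6, 76, 30], target index=3
L1: h(5,6)=(5*31+6)%997=161 [pair 0] h(76,30)=(76*31+30)%997=392 [pair 1] -> [161, 392]
  Sibling for proof at L0: 76
L2: h(161,392)=(161*31+392)%997=398 [pair 0] -> [398]
  Sibling for proof at L1: 161
Root: 398
Proof path (sibling hashes from leaf to root): [76, 161]

Answer: 76 161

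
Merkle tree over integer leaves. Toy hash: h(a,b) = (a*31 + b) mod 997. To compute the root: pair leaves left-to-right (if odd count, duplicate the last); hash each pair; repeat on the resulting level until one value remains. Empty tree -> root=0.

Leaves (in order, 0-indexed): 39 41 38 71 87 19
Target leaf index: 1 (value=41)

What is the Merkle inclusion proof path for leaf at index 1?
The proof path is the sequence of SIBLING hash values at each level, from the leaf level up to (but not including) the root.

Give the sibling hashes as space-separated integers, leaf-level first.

L0 (leaves): [39, 41, 38, 71, 87, 19], target index=1
L1: h(39,41)=(39*31+41)%997=253 [pair 0] h(38,71)=(38*31+71)%997=252 [pair 1] h(87,19)=(87*31+19)%997=722 [pair 2] -> [253, 252, 722]
  Sibling for proof at L0: 39
L2: h(253,252)=(253*31+252)%997=119 [pair 0] h(722,722)=(722*31+722)%997=173 [pair 1] -> [119, 173]
  Sibling for proof at L1: 252
L3: h(119,173)=(119*31+173)%997=871 [pair 0] -> [871]
  Sibling for proof at L2: 173
Root: 871
Proof path (sibling hashes from leaf to root): [39, 252, 173]

Answer: 39 252 173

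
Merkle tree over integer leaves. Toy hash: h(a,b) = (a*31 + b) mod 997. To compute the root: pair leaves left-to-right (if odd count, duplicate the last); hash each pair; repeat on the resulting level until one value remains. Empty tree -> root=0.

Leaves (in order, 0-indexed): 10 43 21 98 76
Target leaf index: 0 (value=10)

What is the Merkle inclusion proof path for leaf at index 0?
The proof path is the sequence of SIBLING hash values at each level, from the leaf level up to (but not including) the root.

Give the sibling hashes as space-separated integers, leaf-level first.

L0 (leaves): [10, 43, 21, 98, 76], target index=0
L1: h(10,43)=(10*31+43)%997=353 [pair 0] h(21,98)=(21*31+98)%997=749 [pair 1] h(76,76)=(76*31+76)%997=438 [pair 2] -> [353, 749, 438]
  Sibling for proof at L0: 43
L2: h(353,749)=(353*31+749)%997=725 [pair 0] h(438,438)=(438*31+438)%997=58 [pair 1] -> [725, 58]
  Sibling for proof at L1: 749
L3: h(725,58)=(725*31+58)%997=599 [pair 0] -> [599]
  Sibling for proof at L2: 58
Root: 599
Proof path (sibling hashes from leaf to root): [43, 749, 58]

Answer: 43 749 58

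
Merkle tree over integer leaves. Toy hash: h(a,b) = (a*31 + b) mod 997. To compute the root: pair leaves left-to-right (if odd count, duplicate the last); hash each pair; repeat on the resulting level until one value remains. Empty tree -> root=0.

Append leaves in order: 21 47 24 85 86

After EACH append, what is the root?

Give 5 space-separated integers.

Answer: 21 698 472 533 899

Derivation:
After append 21 (leaves=[21]):
  L0: [21]
  root=21
After append 47 (leaves=[21, 47]):
  L0: [21, 47]
  L1: h(21,47)=(21*31+47)%997=698 -> [698]
  root=698
After append 24 (leaves=[21, 47, 24]):
  L0: [21, 47, 24]
  L1: h(21,47)=(21*31+47)%997=698 h(24,24)=(24*31+24)%997=768 -> [698, 768]
  L2: h(698,768)=(698*31+768)%997=472 -> [472]
  root=472
After append 85 (leaves=[21, 47, 24, 85]):
  L0: [21, 47, 24, 85]
  L1: h(21,47)=(21*31+47)%997=698 h(24,85)=(24*31+85)%997=829 -> [698, 829]
  L2: h(698,829)=(698*31+829)%997=533 -> [533]
  root=533
After append 86 (leaves=[21, 47, 24, 85, 86]):
  L0: [21, 47, 24, 85, 86]
  L1: h(21,47)=(21*31+47)%997=698 h(24,85)=(24*31+85)%997=829 h(86,86)=(86*31+86)%997=758 -> [698, 829, 758]
  L2: h(698,829)=(698*31+829)%997=533 h(758,758)=(758*31+758)%997=328 -> [533, 328]
  L3: h(533,328)=(533*31+328)%997=899 -> [899]
  root=899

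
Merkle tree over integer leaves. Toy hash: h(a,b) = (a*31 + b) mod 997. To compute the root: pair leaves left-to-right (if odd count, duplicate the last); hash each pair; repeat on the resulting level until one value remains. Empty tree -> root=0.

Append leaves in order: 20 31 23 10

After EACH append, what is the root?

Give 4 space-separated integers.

Answer: 20 651 977 964

Derivation:
After append 20 (leaves=[20]):
  L0: [20]
  root=20
After append 31 (leaves=[20, 31]):
  L0: [20, 31]
  L1: h(20,31)=(20*31+31)%997=651 -> [651]
  root=651
After append 23 (leaves=[20, 31, 23]):
  L0: [20, 31, 23]
  L1: h(20,31)=(20*31+31)%997=651 h(23,23)=(23*31+23)%997=736 -> [651, 736]
  L2: h(651,736)=(651*31+736)%997=977 -> [977]
  root=977
After append 10 (leaves=[20, 31, 23, 10]):
  L0: [20, 31, 23, 10]
  L1: h(20,31)=(20*31+31)%997=651 h(23,10)=(23*31+10)%997=723 -> [651, 723]
  L2: h(651,723)=(651*31+723)%997=964 -> [964]
  root=964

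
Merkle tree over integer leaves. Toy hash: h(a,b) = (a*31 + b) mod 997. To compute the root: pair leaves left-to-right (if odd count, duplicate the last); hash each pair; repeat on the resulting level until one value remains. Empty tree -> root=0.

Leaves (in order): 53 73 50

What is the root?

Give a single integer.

Answer: 958

Derivation:
L0: [53, 73, 50]
L1: h(53,73)=(53*31+73)%997=719 h(50,50)=(50*31+50)%997=603 -> [719, 603]
L2: h(719,603)=(719*31+603)%997=958 -> [958]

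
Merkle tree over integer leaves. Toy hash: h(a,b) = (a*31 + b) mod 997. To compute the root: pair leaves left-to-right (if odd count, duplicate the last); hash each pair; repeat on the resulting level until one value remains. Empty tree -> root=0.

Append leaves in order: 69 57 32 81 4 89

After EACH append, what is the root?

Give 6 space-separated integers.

Answer: 69 202 307 356 177 903

Derivation:
After append 69 (leaves=[69]):
  L0: [69]
  root=69
After append 57 (leaves=[69, 57]):
  L0: [69, 57]
  L1: h(69,57)=(69*31+57)%997=202 -> [202]
  root=202
After append 32 (leaves=[69, 57, 32]):
  L0: [69, 57, 32]
  L1: h(69,57)=(69*31+57)%997=202 h(32,32)=(32*31+32)%997=27 -> [202, 27]
  L2: h(202,27)=(202*31+27)%997=307 -> [307]
  root=307
After append 81 (leaves=[69, 57, 32, 81]):
  L0: [69, 57, 32, 81]
  L1: h(69,57)=(69*31+57)%997=202 h(32,81)=(32*31+81)%997=76 -> [202, 76]
  L2: h(202,76)=(202*31+76)%997=356 -> [356]
  root=356
After append 4 (leaves=[69, 57, 32, 81, 4]):
  L0: [69, 57, 32, 81, 4]
  L1: h(69,57)=(69*31+57)%997=202 h(32,81)=(32*31+81)%997=76 h(4,4)=(4*31+4)%997=128 -> [202, 76, 128]
  L2: h(202,76)=(202*31+76)%997=356 h(128,128)=(128*31+128)%997=108 -> [356, 108]
  L3: h(356,108)=(356*31+108)%997=177 -> [177]
  root=177
After append 89 (leaves=[69, 57, 32, 81, 4, 89]):
  L0: [69, 57, 32, 81, 4, 89]
  L1: h(69,57)=(69*31+57)%997=202 h(32,81)=(32*31+81)%997=76 h(4,89)=(4*31+89)%997=213 -> [202, 76, 213]
  L2: h(202,76)=(202*31+76)%997=356 h(213,213)=(213*31+213)%997=834 -> [356, 834]
  L3: h(356,834)=(356*31+834)%997=903 -> [903]
  root=903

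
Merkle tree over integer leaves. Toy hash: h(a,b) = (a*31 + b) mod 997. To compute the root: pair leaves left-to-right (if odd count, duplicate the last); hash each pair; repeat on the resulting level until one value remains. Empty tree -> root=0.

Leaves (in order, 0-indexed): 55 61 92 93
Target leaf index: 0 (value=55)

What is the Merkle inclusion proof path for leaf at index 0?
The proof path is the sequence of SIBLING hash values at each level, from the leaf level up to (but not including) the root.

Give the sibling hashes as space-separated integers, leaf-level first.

Answer: 61 951

Derivation:
L0 (leaves): [55, 61, 92, 93], target index=0
L1: h(55,61)=(55*31+61)%997=769 [pair 0] h(92,93)=(92*31+93)%997=951 [pair 1] -> [769, 951]
  Sibling for proof at L0: 61
L2: h(769,951)=(769*31+951)%997=862 [pair 0] -> [862]
  Sibling for proof at L1: 951
Root: 862
Proof path (sibling hashes from leaf to root): [61, 951]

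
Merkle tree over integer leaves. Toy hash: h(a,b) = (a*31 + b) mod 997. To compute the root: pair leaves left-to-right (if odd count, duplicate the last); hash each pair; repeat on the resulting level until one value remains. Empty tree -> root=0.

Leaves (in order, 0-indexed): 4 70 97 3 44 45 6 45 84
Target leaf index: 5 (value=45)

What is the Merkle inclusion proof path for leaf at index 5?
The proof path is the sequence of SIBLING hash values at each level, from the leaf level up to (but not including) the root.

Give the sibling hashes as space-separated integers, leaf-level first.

L0 (leaves): [4, 70, 97, 3, 44, 45, 6, 45, 84], target index=5
L1: h(4,70)=(4*31+70)%997=194 [pair 0] h(97,3)=(97*31+3)%997=19 [pair 1] h(44,45)=(44*31+45)%997=412 [pair 2] h(6,45)=(6*31+45)%997=231 [pair 3] h(84,84)=(84*31+84)%997=694 [pair 4] -> [194, 19, 412, 231, 694]
  Sibling for proof at L0: 44
L2: h(194,19)=(194*31+19)%997=51 [pair 0] h(412,231)=(412*31+231)%997=42 [pair 1] h(694,694)=(694*31+694)%997=274 [pair 2] -> [51, 42, 274]
  Sibling for proof at L1: 231
L3: h(51,42)=(51*31+42)%997=626 [pair 0] h(274,274)=(274*31+274)%997=792 [pair 1] -> [626, 792]
  Sibling for proof at L2: 51
L4: h(626,792)=(626*31+792)%997=258 [pair 0] -> [258]
  Sibling for proof at L3: 792
Root: 258
Proof path (sibling hashes from leaf to root): [44, 231, 51, 792]

Answer: 44 231 51 792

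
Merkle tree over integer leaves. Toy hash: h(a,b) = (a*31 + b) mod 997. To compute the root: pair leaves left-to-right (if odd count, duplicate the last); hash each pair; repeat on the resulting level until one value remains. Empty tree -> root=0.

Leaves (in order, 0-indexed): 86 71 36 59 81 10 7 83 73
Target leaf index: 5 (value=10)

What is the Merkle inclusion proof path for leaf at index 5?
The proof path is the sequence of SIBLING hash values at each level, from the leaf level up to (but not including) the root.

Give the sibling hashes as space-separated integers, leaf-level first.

L0 (leaves): [86, 71, 36, 59, 81, 10, 7, 83, 73], target index=5
L1: h(86,71)=(86*31+71)%997=743 [pair 0] h(36,59)=(36*31+59)%997=178 [pair 1] h(81,10)=(81*31+10)%997=527 [pair 2] h(7,83)=(7*31+83)%997=300 [pair 3] h(73,73)=(73*31+73)%997=342 [pair 4] -> [743, 178, 527, 300, 342]
  Sibling for proof at L0: 81
L2: h(743,178)=(743*31+178)%997=280 [pair 0] h(527,300)=(527*31+300)%997=685 [pair 1] h(342,342)=(342*31+342)%997=974 [pair 2] -> [280, 685, 974]
  Sibling for proof at L1: 300
L3: h(280,685)=(280*31+685)%997=392 [pair 0] h(974,974)=(974*31+974)%997=261 [pair 1] -> [392, 261]
  Sibling for proof at L2: 280
L4: h(392,261)=(392*31+261)%997=449 [pair 0] -> [449]
  Sibling for proof at L3: 261
Root: 449
Proof path (sibling hashes from leaf to root): [81, 300, 280, 261]

Answer: 81 300 280 261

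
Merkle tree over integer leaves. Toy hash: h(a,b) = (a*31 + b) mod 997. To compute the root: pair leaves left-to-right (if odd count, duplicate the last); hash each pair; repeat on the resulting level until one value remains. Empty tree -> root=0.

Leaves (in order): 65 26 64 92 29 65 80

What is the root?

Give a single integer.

L0: [65, 26, 64, 92, 29, 65, 80]
L1: h(65,26)=(65*31+26)%997=47 h(64,92)=(64*31+92)%997=82 h(29,65)=(29*31+65)%997=964 h(80,80)=(80*31+80)%997=566 -> [47, 82, 964, 566]
L2: h(47,82)=(47*31+82)%997=542 h(964,566)=(964*31+566)%997=540 -> [542, 540]
L3: h(542,540)=(542*31+540)%997=393 -> [393]

Answer: 393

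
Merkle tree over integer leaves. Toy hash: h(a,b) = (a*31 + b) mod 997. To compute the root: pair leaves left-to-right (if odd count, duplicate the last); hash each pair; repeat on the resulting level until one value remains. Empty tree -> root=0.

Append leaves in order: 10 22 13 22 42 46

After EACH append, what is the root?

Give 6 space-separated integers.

After append 10 (leaves=[10]):
  L0: [10]
  root=10
After append 22 (leaves=[10, 22]):
  L0: [10, 22]
  L1: h(10,22)=(10*31+22)%997=332 -> [332]
  root=332
After append 13 (leaves=[10, 22, 13]):
  L0: [10, 22, 13]
  L1: h(10,22)=(10*31+22)%997=332 h(13,13)=(13*31+13)%997=416 -> [332, 416]
  L2: h(332,416)=(332*31+416)%997=738 -> [738]
  root=738
After append 22 (leaves=[10, 22, 13, 22]):
  L0: [10, 22, 13, 22]
  L1: h(10,22)=(10*31+22)%997=332 h(13,22)=(13*31+22)%997=425 -> [332, 425]
  L2: h(332,425)=(332*31+425)%997=747 -> [747]
  root=747
After append 42 (leaves=[10, 22, 13, 22, 42]):
  L0: [10, 22, 13, 22, 42]
  L1: h(10,22)=(10*31+22)%997=332 h(13,22)=(13*31+22)%997=425 h(42,42)=(42*31+42)%997=347 -> [332, 425, 347]
  L2: h(332,425)=(332*31+425)%997=747 h(347,347)=(347*31+347)%997=137 -> [747, 137]
  L3: h(747,137)=(747*31+137)%997=363 -> [363]
  root=363
After append 46 (leaves=[10, 22, 13, 22, 42, 46]):
  L0: [10, 22, 13, 22, 42, 46]
  L1: h(10,22)=(10*31+22)%997=332 h(13,22)=(13*31+22)%997=425 h(42,46)=(42*31+46)%997=351 -> [332, 425, 351]
  L2: h(332,425)=(332*31+425)%997=747 h(351,351)=(351*31+351)%997=265 -> [747, 265]
  L3: h(747,265)=(747*31+265)%997=491 -> [491]
  root=491

Answer: 10 332 738 747 363 491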